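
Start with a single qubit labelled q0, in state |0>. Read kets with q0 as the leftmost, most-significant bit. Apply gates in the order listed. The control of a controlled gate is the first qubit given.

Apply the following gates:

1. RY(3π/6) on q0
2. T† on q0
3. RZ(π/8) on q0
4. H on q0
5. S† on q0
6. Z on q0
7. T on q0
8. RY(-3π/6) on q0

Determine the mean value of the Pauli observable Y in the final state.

The observable Y averages to -sqrt(sqrt(2) + 2)/4 + sqrt(2 - sqrt(2))/4.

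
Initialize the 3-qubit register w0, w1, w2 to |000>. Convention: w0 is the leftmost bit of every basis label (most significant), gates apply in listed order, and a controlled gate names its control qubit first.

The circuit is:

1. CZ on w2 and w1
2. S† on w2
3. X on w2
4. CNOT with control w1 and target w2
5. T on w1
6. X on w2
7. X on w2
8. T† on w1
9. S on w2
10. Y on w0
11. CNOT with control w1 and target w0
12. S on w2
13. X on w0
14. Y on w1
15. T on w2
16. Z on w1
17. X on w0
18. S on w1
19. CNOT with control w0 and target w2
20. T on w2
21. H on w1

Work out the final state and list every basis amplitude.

After the circuit, the state carries amplitude -sqrt(2)*exp(3*I*pi/4)/2 on |100>, sqrt(2)*exp(3*I*pi/4)/2 on |110>, and 0 on every other basis state. Key observation: the block from step 5 through step 8 cancels to the identity and can be dropped.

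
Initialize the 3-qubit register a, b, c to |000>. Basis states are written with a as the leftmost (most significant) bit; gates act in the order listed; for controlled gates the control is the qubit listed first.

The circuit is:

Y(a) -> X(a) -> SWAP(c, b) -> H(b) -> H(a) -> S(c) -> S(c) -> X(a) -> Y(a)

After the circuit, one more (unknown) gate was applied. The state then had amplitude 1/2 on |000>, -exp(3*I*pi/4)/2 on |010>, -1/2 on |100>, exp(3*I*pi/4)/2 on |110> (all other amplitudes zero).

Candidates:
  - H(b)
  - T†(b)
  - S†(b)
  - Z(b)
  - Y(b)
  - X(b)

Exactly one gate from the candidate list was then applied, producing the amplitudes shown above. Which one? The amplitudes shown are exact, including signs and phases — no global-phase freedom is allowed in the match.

It was T†(b) that produced the state shown.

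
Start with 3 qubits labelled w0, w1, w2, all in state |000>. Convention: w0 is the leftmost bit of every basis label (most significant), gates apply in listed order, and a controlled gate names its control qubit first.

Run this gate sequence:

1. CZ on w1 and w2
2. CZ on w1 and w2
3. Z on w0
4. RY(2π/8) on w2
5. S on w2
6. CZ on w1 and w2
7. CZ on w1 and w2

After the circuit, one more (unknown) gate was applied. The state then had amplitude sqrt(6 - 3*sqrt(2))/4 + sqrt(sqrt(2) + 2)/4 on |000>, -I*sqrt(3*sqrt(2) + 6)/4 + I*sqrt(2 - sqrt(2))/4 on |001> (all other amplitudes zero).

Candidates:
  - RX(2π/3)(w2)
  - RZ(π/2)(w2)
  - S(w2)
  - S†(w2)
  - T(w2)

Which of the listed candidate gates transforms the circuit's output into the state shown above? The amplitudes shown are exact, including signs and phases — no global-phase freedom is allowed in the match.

It was RX(2π/3)(w2) that produced the state shown.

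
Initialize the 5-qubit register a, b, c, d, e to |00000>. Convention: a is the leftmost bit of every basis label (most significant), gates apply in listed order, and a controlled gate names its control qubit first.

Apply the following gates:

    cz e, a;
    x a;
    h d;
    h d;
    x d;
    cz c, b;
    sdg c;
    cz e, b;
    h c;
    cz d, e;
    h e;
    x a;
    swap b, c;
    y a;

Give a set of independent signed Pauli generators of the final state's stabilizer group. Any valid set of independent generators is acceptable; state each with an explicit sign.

One valid set of independent stabilizer generators is +IXIII, +IIIIX, -ZIIII, +IIZII, -IIIZI (any independent generating set of the same group is equally correct). Key observation: gates 3-4 undo each other exactly, leaving only the rest of the circuit to track.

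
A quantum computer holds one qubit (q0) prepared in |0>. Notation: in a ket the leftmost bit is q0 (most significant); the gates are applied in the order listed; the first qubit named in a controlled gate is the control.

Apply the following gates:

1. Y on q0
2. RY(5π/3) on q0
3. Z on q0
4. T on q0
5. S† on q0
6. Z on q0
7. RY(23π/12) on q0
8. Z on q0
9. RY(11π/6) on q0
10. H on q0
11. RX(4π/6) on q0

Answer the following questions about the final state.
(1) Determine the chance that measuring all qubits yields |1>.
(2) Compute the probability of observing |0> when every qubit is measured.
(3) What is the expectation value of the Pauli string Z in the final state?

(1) A full measurement returns |1> with probability -sqrt(3)/32 + sqrt(6)/32 + 5*sqrt(2)/32 + 13/32.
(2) Outcome |0> occurs with probability -5*sqrt(2)/32 - sqrt(6)/32 + sqrt(3)/32 + 19/32.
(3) The expectation value of Z is -5*sqrt(2)/16 - sqrt(6)/16 + sqrt(3)/16 + 3/16.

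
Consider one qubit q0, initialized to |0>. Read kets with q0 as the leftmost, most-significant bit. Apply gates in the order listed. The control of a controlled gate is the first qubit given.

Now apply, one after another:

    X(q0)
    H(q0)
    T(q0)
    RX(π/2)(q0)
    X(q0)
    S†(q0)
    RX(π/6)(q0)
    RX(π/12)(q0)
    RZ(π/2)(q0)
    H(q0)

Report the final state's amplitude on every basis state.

The final amplitudes are -sqrt(sqrt(2) + 2)/4 - sqrt(sqrt(2) + 2)*exp(I*pi/4)/4 - sqrt(2 - sqrt(2))*exp(3*I*pi/4)/4 + I*sqrt(2 - sqrt(2))/4 on |0>, -sqrt(2 - sqrt(2))/4 - I*sqrt(sqrt(2) + 2)/4 - sqrt(2 - sqrt(2))*exp(I*pi/4)/4 + sqrt(sqrt(2) + 2)*exp(3*I*pi/4)/4 on |1>.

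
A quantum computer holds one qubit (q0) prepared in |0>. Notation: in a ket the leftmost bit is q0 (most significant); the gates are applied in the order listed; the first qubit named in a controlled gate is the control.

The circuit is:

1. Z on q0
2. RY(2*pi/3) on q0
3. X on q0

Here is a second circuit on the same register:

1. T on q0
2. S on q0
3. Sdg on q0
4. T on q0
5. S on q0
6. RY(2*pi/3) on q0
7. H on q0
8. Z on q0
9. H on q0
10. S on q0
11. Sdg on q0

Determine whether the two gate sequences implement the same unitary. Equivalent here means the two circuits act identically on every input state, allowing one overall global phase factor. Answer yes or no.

Yes, they are equivalent — the unitaries differ by at most a global phase.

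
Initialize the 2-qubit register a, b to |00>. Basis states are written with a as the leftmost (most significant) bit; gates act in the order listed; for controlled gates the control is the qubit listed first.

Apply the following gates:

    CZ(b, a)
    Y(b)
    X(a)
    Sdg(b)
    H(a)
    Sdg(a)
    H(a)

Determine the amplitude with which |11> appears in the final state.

|11> carries amplitude 1/2 - I/2 in the final state.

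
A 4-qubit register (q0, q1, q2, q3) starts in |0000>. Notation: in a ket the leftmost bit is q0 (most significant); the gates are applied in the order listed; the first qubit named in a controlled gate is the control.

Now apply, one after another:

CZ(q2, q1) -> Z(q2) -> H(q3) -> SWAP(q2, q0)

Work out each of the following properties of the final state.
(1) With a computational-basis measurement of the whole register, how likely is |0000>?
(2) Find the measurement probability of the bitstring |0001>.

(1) The probability of measuring |0000> is 1/2.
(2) Outcome |0001> occurs with probability 1/2.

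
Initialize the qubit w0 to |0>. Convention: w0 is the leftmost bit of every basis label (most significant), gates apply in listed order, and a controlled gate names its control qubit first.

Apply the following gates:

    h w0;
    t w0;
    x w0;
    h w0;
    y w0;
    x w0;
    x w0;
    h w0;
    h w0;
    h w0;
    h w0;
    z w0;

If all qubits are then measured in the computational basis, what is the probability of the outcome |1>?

A full measurement returns |1> with probability sqrt(2)/4 + 1/2. Key observation: gates 8-11 undo each other exactly, leaving only the rest of the circuit to track.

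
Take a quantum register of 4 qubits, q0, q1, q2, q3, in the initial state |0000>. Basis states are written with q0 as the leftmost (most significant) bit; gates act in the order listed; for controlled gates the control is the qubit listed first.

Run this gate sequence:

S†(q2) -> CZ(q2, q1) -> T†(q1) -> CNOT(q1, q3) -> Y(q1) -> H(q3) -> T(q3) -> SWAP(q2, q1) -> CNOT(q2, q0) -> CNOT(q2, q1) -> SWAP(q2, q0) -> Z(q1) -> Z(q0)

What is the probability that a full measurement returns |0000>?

Outcome |0000> occurs with probability 0.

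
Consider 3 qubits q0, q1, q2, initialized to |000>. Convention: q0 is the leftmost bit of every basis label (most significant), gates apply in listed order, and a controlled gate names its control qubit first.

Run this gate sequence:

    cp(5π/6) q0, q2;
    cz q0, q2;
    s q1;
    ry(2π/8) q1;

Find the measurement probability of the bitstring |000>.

Outcome |000> occurs with probability sqrt(2)/4 + 1/2.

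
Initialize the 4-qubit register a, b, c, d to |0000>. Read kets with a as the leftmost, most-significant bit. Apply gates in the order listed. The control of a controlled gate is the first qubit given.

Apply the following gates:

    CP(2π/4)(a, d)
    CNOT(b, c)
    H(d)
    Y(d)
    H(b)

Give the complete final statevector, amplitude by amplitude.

After the circuit, the state carries amplitude -I/2 on |0000>, I/2 on |0001>, -I/2 on |0100>, I/2 on |0101>, and 0 on every other basis state.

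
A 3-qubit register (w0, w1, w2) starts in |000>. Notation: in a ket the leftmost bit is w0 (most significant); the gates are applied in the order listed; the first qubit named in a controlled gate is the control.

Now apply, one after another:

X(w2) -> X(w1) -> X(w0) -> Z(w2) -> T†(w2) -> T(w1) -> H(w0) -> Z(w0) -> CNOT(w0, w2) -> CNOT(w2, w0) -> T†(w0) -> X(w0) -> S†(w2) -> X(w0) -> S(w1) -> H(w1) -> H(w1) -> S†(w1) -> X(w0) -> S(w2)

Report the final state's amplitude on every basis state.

The final amplitudes are sqrt(2)*exp(3*I*pi/4)/2 on |010>, sqrt(2)*exp(3*I*pi/4)/2 on |011>, and 0 on every other basis state. Key observation: gates 13-20 undo each other exactly, leaving only the rest of the circuit to track.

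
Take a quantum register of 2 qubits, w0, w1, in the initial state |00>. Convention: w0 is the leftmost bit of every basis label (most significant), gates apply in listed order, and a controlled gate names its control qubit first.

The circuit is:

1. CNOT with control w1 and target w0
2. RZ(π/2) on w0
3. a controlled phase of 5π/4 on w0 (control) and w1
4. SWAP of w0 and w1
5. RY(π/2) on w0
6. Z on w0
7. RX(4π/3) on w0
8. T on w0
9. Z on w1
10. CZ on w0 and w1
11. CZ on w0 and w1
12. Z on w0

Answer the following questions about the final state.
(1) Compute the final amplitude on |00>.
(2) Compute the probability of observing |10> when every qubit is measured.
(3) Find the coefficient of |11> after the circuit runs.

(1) |00> carries amplitude (sqrt(2) - sqrt(6)*I)*exp(3*I*pi/4)/4 in the final state.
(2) A full measurement returns |10> with probability 1/2.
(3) The final state's coefficient on |11> equals 0.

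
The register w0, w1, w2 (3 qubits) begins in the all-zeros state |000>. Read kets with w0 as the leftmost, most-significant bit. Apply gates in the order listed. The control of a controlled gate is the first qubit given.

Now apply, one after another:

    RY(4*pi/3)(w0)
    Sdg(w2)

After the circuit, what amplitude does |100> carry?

The amplitude on |100> is sqrt(3)/2.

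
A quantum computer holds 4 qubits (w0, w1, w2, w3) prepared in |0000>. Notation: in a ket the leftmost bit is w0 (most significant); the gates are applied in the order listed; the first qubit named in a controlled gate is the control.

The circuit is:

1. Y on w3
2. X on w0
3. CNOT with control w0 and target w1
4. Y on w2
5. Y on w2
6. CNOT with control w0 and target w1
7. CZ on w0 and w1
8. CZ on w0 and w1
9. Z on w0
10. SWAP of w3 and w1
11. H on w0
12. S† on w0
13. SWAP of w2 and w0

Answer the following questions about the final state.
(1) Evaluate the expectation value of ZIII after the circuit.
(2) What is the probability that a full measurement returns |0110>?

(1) The observable ZIII averages to 1.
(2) Outcome |0110> occurs with probability 1/2.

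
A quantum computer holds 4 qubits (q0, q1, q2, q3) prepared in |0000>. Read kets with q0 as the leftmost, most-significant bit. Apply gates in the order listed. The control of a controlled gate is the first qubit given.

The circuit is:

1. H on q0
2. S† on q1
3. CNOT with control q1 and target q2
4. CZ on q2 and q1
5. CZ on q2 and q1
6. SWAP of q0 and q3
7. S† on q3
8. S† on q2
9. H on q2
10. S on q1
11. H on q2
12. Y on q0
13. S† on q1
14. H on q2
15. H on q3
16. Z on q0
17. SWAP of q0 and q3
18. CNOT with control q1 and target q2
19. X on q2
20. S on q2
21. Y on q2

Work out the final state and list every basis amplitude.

The resulting statevector has amplitude sqrt(2)*(-1 - I)/4 on |0001>, sqrt(2)*(1 - I)/4 on |0011>, sqrt(2)*(1 - I)/4 on |1001>, sqrt(2)*(1 + I)/4 on |1011>, and 0 on every other basis state. Key observation: gates 4-5 undo each other exactly, leaving only the rest of the circuit to track.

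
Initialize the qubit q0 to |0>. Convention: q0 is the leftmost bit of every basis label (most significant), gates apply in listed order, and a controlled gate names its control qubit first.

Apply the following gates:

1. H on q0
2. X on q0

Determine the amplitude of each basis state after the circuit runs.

After the circuit, the state carries amplitude sqrt(2)/2 on |0>, sqrt(2)/2 on |1>.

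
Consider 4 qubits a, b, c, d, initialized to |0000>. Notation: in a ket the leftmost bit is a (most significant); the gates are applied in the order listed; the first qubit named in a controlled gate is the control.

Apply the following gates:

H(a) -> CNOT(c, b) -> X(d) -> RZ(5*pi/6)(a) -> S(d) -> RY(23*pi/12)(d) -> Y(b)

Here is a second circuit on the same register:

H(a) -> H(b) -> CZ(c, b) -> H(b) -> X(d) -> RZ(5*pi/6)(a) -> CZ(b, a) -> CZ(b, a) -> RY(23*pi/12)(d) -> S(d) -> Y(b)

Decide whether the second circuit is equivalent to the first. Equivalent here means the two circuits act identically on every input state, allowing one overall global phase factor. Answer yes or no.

No, they are not equivalent — no single phase factor reconciles the two unitaries.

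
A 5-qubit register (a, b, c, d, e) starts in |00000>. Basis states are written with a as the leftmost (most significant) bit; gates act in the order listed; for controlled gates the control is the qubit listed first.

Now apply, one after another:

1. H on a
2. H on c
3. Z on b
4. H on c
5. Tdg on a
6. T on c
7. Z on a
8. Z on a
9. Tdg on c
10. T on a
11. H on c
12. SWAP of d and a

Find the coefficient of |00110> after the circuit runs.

The amplitude on |00110> is 1/2.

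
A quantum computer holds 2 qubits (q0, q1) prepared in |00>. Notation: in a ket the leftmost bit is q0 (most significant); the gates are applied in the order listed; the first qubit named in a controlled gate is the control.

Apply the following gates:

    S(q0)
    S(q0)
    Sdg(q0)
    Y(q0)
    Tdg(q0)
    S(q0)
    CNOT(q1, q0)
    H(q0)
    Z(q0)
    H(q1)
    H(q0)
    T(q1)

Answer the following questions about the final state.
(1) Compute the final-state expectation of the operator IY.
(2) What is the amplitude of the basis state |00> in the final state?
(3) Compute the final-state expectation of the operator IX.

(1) The observable IY averages to sqrt(2)/2.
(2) The final state's coefficient on |00> equals sqrt(2)*exp(3*I*pi/4)/2.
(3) The expectation value of IX is sqrt(2)/2.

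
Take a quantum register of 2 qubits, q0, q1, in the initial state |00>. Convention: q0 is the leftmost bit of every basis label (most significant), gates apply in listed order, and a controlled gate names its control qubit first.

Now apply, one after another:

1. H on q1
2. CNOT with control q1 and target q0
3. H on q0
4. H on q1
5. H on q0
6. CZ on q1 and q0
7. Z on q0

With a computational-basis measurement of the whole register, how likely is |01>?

Outcome |01> occurs with probability 1/4.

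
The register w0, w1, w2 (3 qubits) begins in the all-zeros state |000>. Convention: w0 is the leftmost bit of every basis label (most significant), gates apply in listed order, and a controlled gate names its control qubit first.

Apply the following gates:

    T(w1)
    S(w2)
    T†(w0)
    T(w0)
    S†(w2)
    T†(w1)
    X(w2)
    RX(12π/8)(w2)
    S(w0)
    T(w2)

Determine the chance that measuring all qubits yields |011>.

A full measurement returns |011> with probability 0. Key observation: the block from step 1 through step 6 cancels to the identity and can be dropped.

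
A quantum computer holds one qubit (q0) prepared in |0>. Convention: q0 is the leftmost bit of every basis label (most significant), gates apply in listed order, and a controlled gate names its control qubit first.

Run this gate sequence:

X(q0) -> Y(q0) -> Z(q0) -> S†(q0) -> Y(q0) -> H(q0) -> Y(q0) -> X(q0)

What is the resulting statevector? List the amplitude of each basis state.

The final amplitudes are sqrt(2)*I/2 on |0>, sqrt(2)*I/2 on |1>.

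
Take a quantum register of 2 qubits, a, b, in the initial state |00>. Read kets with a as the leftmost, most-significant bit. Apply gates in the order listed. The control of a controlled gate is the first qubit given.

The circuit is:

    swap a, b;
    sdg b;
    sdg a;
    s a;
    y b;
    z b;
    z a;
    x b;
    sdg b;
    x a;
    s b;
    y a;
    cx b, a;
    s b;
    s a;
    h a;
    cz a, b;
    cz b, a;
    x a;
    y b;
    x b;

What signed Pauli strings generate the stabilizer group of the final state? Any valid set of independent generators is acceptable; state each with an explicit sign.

One valid set of independent stabilizer generators is +XI, +IZ (any independent generating set of the same group is equally correct).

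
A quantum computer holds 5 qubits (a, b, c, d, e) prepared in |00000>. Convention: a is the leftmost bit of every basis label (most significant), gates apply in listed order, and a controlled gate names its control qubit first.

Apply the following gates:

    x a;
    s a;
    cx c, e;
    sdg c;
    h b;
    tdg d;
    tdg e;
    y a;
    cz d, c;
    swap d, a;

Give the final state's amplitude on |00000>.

The final state's coefficient on |00000> equals sqrt(2)/2.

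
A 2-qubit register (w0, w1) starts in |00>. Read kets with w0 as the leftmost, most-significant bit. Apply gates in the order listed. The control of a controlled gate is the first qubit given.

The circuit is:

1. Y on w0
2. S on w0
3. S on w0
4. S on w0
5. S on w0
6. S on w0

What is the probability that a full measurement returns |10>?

A full measurement returns |10> with probability 1. Key observation: the block from step 3 through step 6 cancels to the identity and can be dropped.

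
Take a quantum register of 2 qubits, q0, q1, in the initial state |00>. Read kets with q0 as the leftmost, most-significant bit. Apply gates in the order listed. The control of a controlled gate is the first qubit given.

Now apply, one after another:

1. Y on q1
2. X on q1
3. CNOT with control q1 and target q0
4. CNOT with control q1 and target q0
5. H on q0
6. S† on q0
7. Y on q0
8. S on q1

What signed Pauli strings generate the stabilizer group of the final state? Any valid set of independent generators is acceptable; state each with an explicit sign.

The stabilizer group can be generated by -YI, +IZ, among other valid generating sets. Key observation: the block from step 3 through step 4 cancels to the identity and can be dropped.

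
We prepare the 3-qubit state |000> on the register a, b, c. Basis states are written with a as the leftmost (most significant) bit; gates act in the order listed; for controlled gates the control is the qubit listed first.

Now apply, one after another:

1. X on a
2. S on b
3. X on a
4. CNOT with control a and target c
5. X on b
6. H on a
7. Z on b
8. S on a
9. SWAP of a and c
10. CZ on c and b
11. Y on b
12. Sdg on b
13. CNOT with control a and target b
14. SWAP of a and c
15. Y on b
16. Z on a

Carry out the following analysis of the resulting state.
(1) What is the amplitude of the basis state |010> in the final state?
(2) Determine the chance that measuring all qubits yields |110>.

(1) The amplitude on |010> is -sqrt(2)/2.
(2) A full measurement returns |110> with probability 1/2.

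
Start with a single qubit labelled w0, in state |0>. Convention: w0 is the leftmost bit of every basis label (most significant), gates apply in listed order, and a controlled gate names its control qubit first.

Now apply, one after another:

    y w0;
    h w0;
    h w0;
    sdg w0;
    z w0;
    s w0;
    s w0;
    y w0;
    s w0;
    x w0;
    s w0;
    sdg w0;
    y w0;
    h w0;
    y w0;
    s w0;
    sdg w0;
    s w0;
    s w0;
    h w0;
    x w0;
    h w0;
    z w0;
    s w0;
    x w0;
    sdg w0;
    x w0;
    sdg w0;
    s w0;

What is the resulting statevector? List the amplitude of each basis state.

The final amplitudes are sqrt(2)/2 on |0>, -sqrt(2)/2 on |1>. Key observation: the block from step 20 through step 23 cancels to the identity and can be dropped.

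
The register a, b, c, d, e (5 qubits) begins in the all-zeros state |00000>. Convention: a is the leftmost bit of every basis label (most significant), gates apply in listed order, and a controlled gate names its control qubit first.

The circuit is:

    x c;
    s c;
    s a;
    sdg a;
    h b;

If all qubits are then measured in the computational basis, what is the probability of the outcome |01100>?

Outcome |01100> occurs with probability 1/2. Key observation: steps 3-4 multiply out to the identity, so the circuit reduces to the remaining gates.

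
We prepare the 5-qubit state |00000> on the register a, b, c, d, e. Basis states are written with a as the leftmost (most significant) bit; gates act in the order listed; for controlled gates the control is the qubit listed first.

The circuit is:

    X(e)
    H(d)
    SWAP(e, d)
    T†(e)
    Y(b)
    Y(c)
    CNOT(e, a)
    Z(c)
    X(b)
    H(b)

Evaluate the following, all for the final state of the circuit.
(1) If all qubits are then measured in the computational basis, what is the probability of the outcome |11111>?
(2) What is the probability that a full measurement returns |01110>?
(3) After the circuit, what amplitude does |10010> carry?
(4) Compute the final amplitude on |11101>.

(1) A full measurement returns |11111> with probability 1/4.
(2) A full measurement returns |01110> with probability 1/4.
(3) The amplitude on |10010> is 0.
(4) The amplitude on |11101> is 0.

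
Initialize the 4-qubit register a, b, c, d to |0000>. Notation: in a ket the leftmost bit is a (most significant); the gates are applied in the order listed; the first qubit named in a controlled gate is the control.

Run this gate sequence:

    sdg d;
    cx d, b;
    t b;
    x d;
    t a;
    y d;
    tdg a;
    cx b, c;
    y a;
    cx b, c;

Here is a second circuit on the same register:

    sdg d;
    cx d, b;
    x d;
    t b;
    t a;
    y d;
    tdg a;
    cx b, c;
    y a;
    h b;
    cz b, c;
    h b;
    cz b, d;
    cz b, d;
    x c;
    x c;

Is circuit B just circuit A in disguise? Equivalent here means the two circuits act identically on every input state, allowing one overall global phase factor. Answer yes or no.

No — the two circuits implement different unitaries, even allowing a global phase.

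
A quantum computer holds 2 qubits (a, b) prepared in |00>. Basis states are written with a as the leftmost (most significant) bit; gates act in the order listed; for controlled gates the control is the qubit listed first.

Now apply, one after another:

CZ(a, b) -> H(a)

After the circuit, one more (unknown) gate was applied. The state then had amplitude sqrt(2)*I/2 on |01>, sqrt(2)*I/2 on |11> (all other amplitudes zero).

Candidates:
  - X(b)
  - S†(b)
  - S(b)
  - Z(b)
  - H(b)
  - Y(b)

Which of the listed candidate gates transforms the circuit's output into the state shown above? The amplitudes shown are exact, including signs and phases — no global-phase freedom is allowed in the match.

The applied gate was Y(b).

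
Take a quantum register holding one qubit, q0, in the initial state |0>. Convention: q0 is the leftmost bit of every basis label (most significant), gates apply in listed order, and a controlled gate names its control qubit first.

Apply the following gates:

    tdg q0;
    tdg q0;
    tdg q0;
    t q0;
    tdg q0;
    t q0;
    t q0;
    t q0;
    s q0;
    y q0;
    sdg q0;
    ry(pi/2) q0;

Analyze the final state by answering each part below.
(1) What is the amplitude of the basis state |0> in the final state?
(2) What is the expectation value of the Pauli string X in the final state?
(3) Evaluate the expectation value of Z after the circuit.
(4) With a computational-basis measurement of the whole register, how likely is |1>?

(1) The final state's coefficient on |0> equals -sqrt(2)/2. Key observation: steps 1-8 multiply out to the identity, so the circuit reduces to the remaining gates.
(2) The observable X averages to -1.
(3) The observable Z averages to 0.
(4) The probability of measuring |1> is 1/2.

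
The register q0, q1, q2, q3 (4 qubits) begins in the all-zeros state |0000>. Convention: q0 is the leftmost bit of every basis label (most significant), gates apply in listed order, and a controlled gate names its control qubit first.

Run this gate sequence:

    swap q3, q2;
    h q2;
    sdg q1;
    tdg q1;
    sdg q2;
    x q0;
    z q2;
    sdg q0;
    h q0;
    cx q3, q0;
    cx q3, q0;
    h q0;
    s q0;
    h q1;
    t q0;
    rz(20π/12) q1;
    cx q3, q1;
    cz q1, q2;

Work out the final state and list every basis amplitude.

The final amplitudes are -exp(5*I*pi/12)/2 on |1000>, -exp(11*I*pi/12)/2 on |1010>, -exp(I*pi/12)/2 on |1100>, exp(7*I*pi/12)/2 on |1110>, and 0 on every other basis state. Key observation: steps 8-13 multiply out to the identity, so the circuit reduces to the remaining gates.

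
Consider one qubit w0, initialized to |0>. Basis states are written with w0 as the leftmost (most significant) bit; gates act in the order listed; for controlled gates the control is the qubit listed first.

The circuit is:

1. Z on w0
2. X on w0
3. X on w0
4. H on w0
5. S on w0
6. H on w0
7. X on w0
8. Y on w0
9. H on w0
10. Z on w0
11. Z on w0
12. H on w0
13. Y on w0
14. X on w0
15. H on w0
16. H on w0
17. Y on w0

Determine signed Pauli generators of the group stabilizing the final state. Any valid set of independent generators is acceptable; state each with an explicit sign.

The final state is stabilized by the group generated by -Y; other independent generating sets are equally valid. Key observation: steps 7-14 multiply out to the identity, so the circuit reduces to the remaining gates.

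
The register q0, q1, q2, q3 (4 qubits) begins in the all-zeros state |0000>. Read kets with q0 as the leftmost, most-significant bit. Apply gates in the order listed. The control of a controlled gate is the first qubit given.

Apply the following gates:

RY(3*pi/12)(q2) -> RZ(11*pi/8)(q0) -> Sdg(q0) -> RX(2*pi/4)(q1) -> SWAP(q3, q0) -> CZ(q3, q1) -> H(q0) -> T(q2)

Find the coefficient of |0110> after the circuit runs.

The final state's coefficient on |0110> equals -sqrt(2 - sqrt(2))*exp(I*pi/16)/4.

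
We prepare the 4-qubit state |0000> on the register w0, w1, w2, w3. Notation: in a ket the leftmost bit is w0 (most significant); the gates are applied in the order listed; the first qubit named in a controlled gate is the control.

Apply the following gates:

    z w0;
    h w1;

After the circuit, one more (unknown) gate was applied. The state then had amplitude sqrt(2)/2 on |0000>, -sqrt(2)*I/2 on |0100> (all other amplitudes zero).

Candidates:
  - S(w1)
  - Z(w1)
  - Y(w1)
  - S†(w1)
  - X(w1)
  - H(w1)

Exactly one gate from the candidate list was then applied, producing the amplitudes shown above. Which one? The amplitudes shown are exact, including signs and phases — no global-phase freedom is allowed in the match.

The applied gate was S†(w1).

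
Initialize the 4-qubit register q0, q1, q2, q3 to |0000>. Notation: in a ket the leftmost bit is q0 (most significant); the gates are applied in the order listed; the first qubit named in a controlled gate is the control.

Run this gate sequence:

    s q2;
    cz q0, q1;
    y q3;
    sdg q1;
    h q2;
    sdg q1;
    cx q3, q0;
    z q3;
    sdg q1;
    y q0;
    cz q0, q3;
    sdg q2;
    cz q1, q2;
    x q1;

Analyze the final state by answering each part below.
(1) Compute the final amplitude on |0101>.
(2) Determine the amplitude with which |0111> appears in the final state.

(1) The final state's coefficient on |0101> equals -sqrt(2)/2.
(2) |0111> carries amplitude sqrt(2)*I/2 in the final state.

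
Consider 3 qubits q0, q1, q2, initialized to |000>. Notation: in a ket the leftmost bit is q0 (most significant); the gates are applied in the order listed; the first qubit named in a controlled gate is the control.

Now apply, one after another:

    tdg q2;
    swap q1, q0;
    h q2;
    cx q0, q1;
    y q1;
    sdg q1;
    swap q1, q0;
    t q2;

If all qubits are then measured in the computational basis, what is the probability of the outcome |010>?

The probability of measuring |010> is 0.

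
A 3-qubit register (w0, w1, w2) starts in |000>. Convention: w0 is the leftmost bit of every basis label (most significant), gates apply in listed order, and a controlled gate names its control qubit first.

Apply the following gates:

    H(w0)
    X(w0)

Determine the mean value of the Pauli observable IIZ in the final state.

The expectation value of IIZ is 1.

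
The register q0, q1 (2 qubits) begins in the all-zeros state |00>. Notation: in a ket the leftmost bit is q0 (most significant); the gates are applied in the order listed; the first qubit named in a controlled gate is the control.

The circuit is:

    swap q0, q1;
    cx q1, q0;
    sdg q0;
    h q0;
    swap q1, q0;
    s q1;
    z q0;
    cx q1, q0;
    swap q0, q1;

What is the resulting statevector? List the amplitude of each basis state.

The final amplitudes are sqrt(2)/2 on |00>, 0 on |01>, 0 on |10>, sqrt(2)*I/2 on |11>.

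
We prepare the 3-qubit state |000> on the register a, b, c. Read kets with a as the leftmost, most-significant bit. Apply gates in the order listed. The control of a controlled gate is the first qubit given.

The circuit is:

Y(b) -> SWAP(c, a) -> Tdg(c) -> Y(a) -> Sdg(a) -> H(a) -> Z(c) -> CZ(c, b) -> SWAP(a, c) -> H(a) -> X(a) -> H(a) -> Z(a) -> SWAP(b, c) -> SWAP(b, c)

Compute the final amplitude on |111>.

The amplitude on |111> is 0. Key observation: gates 10-13 undo each other exactly, leaving only the rest of the circuit to track.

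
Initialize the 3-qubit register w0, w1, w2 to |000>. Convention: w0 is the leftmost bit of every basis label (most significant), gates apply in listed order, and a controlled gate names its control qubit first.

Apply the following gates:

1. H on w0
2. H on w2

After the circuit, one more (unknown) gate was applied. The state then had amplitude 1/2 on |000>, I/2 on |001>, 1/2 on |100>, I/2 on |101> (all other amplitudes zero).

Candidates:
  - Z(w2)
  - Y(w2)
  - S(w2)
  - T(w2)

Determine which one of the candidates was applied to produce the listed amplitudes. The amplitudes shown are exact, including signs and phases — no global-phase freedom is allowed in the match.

It was S(w2) that produced the state shown.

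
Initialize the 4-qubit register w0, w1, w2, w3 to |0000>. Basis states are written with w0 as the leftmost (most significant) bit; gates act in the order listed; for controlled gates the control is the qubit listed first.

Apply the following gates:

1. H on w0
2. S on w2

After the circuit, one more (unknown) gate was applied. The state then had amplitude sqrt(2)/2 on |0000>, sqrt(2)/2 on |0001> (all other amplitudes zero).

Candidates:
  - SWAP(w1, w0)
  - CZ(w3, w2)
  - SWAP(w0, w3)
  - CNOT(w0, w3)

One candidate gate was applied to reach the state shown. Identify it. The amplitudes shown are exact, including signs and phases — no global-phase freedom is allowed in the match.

It was SWAP(w0, w3) that produced the state shown.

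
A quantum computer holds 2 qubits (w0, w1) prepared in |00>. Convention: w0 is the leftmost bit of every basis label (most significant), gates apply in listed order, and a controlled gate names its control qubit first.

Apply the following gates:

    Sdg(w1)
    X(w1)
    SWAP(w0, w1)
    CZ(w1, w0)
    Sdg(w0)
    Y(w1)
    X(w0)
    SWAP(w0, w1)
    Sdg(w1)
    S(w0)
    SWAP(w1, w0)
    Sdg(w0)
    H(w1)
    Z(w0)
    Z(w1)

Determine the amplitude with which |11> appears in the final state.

|11> carries amplitude 0 in the final state.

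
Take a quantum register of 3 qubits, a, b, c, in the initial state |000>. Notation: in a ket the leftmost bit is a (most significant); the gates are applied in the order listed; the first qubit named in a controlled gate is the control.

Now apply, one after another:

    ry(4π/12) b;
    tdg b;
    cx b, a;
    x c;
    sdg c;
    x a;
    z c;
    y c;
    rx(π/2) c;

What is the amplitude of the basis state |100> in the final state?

The amplitude on |100> is sqrt(6)/4.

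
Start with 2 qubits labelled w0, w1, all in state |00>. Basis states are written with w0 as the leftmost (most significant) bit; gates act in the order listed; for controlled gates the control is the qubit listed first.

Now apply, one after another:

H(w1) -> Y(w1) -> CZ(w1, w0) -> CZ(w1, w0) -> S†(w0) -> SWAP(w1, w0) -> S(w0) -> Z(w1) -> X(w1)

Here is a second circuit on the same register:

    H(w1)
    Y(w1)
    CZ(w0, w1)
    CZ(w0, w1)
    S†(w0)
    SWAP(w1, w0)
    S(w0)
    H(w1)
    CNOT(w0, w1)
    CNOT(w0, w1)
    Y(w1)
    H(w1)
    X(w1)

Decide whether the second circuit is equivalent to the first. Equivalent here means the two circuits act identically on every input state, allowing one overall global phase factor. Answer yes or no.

No: there is an input state on which the two circuits produce genuinely different outputs (not merely differing by a phase).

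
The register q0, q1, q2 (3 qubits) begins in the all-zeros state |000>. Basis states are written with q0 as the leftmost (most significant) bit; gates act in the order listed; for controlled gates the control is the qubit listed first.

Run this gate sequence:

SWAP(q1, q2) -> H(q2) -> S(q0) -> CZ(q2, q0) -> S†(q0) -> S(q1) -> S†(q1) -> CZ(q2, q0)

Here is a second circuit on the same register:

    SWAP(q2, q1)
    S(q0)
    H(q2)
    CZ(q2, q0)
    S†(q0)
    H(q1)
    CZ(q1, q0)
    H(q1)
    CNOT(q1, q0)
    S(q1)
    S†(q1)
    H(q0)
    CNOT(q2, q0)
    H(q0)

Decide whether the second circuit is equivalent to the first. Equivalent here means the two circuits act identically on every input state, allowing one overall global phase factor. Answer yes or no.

No: there is an input state on which the two circuits produce genuinely different outputs (not merely differing by a phase).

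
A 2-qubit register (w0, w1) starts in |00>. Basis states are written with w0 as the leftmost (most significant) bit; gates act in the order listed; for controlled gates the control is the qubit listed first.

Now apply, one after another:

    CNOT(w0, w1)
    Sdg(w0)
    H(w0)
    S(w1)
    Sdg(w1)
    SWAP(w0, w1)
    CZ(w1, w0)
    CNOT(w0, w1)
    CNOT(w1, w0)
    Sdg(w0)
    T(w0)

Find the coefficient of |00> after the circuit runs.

|00> carries amplitude sqrt(2)/2 in the final state.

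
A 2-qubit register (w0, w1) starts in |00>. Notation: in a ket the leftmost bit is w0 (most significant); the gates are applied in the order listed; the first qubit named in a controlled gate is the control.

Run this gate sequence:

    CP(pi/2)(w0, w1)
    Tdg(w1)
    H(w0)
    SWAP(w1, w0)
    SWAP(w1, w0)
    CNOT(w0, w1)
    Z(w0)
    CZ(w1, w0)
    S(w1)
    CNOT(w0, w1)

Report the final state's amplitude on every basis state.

The resulting statevector has amplitude sqrt(2)/2 on |00>, 0 on |01>, sqrt(2)*I/2 on |10>, 0 on |11>. Key observation: gates 4-5 undo each other exactly, leaving only the rest of the circuit to track.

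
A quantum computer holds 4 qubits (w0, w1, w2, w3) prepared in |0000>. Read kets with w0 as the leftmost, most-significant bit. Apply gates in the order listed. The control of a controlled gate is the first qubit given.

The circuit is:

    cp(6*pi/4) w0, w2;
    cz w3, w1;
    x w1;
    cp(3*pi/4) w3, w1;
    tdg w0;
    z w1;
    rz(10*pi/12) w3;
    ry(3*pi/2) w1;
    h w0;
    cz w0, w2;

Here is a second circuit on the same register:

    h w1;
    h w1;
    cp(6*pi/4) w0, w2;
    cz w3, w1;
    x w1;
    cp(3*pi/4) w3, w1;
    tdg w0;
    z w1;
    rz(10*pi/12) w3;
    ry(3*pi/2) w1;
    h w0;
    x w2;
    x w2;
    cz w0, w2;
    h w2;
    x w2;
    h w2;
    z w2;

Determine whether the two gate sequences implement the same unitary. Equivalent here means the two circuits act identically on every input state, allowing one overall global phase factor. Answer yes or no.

Yes — the two circuits implement the same unitary up to a global phase.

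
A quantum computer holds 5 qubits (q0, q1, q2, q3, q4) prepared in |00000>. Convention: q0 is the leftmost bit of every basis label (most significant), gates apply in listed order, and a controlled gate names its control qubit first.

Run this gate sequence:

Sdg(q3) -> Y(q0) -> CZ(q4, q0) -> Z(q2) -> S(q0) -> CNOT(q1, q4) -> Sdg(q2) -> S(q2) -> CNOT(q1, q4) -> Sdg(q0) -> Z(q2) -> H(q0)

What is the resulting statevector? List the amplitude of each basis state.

The final amplitudes are sqrt(2)*I/2 on |00000>, -sqrt(2)*I/2 on |10000>, and 0 on every other basis state. Key observation: gates 4-11 undo each other exactly, leaving only the rest of the circuit to track.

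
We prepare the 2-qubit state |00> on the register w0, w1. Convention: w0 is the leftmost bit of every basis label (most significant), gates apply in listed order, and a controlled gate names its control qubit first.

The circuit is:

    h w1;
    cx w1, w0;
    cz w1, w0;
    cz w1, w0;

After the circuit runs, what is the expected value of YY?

In the final state, YY has expectation -1. Key observation: the block from step 3 through step 4 cancels to the identity and can be dropped.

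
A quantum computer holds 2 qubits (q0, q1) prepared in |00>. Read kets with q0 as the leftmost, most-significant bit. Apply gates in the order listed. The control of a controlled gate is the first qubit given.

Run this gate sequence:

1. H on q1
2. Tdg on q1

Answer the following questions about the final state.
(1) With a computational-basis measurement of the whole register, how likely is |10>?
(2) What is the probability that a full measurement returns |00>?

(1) The probability of measuring |10> is 0.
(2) Outcome |00> occurs with probability 1/2.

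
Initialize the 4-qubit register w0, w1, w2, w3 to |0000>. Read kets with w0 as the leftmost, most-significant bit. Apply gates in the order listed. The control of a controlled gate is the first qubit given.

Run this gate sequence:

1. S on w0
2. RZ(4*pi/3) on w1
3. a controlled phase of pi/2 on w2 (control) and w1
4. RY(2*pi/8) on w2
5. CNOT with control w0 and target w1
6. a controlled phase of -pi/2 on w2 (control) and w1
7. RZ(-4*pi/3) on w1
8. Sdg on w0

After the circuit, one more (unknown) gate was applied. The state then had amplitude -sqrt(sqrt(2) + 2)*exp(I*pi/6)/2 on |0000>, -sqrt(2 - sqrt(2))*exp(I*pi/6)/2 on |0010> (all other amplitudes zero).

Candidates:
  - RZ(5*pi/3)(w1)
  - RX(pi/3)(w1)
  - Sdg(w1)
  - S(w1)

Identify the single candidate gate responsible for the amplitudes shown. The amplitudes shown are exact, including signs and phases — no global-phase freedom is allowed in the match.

The unique candidate consistent with the amplitudes is RZ(5*pi/3)(w1).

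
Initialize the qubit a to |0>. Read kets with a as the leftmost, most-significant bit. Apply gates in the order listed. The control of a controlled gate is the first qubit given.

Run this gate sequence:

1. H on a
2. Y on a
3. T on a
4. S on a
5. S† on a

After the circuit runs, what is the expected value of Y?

The expectation value of Y is -sqrt(2)/2.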